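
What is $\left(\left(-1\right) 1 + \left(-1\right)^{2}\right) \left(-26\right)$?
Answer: $0$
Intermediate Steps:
$\left(\left(-1\right) 1 + \left(-1\right)^{2}\right) \left(-26\right) = \left(-1 + 1\right) \left(-26\right) = 0 \left(-26\right) = 0$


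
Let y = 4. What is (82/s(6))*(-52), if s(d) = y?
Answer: -1066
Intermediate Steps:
s(d) = 4
(82/s(6))*(-52) = (82/4)*(-52) = (82*(¼))*(-52) = (41/2)*(-52) = -1066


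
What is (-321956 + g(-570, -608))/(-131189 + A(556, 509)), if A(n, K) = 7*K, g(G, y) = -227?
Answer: 322183/127626 ≈ 2.5244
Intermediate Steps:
(-321956 + g(-570, -608))/(-131189 + A(556, 509)) = (-321956 - 227)/(-131189 + 7*509) = -322183/(-131189 + 3563) = -322183/(-127626) = -322183*(-1/127626) = 322183/127626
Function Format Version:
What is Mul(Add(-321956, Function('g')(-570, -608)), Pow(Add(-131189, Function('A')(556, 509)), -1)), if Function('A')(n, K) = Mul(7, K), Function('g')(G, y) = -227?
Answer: Rational(322183, 127626) ≈ 2.5244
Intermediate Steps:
Mul(Add(-321956, Function('g')(-570, -608)), Pow(Add(-131189, Function('A')(556, 509)), -1)) = Mul(Add(-321956, -227), Pow(Add(-131189, Mul(7, 509)), -1)) = Mul(-322183, Pow(Add(-131189, 3563), -1)) = Mul(-322183, Pow(-127626, -1)) = Mul(-322183, Rational(-1, 127626)) = Rational(322183, 127626)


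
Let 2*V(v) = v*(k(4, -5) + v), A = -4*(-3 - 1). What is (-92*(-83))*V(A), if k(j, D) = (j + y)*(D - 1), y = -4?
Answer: 977408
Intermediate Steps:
A = 16 (A = -4*(-4) = 16)
k(j, D) = (-1 + D)*(-4 + j) (k(j, D) = (j - 4)*(D - 1) = (-4 + j)*(-1 + D) = (-1 + D)*(-4 + j))
V(v) = v**2/2 (V(v) = (v*((4 - 1*4 - 4*(-5) - 5*4) + v))/2 = (v*((4 - 4 + 20 - 20) + v))/2 = (v*(0 + v))/2 = (v*v)/2 = v**2/2)
(-92*(-83))*V(A) = (-92*(-83))*((1/2)*16**2) = 7636*((1/2)*256) = 7636*128 = 977408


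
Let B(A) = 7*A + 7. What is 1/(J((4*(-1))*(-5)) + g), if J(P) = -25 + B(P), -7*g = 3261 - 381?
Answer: -7/2026 ≈ -0.0034551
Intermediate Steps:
B(A) = 7 + 7*A
g = -2880/7 (g = -(3261 - 381)/7 = -⅐*2880 = -2880/7 ≈ -411.43)
J(P) = -18 + 7*P (J(P) = -25 + (7 + 7*P) = -18 + 7*P)
1/(J((4*(-1))*(-5)) + g) = 1/((-18 + 7*((4*(-1))*(-5))) - 2880/7) = 1/((-18 + 7*(-4*(-5))) - 2880/7) = 1/((-18 + 7*20) - 2880/7) = 1/((-18 + 140) - 2880/7) = 1/(122 - 2880/7) = 1/(-2026/7) = -7/2026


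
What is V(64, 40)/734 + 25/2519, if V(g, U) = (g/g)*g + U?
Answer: 140163/924473 ≈ 0.15161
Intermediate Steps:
V(g, U) = U + g (V(g, U) = 1*g + U = g + U = U + g)
V(64, 40)/734 + 25/2519 = (40 + 64)/734 + 25/2519 = 104*(1/734) + 25*(1/2519) = 52/367 + 25/2519 = 140163/924473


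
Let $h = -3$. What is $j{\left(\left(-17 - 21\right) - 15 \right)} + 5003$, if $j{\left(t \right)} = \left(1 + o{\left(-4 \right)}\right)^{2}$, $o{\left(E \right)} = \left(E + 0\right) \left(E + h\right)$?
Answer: $5844$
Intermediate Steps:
$o{\left(E \right)} = E \left(-3 + E\right)$ ($o{\left(E \right)} = \left(E + 0\right) \left(E - 3\right) = E \left(-3 + E\right)$)
$j{\left(t \right)} = 841$ ($j{\left(t \right)} = \left(1 - 4 \left(-3 - 4\right)\right)^{2} = \left(1 - -28\right)^{2} = \left(1 + 28\right)^{2} = 29^{2} = 841$)
$j{\left(\left(-17 - 21\right) - 15 \right)} + 5003 = 841 + 5003 = 5844$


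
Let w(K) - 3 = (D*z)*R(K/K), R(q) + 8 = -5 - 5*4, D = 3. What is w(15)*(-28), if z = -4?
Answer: -11172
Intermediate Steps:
R(q) = -33 (R(q) = -8 + (-5 - 5*4) = -8 + (-5 - 20) = -8 - 25 = -33)
w(K) = 399 (w(K) = 3 + (3*(-4))*(-33) = 3 - 12*(-33) = 3 + 396 = 399)
w(15)*(-28) = 399*(-28) = -11172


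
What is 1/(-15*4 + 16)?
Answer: -1/44 ≈ -0.022727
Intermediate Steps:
1/(-15*4 + 16) = 1/(-60 + 16) = 1/(-44) = -1/44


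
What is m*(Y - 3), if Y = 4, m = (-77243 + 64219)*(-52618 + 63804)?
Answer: -145686464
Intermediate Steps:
m = -145686464 (m = -13024*11186 = -145686464)
m*(Y - 3) = -145686464*(4 - 3) = -145686464*1 = -145686464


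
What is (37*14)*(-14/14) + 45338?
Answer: 44820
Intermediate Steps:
(37*14)*(-14/14) + 45338 = 518*(-14*1/14) + 45338 = 518*(-1) + 45338 = -518 + 45338 = 44820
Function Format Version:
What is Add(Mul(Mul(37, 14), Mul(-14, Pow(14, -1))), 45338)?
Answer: 44820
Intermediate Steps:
Add(Mul(Mul(37, 14), Mul(-14, Pow(14, -1))), 45338) = Add(Mul(518, Mul(-14, Rational(1, 14))), 45338) = Add(Mul(518, -1), 45338) = Add(-518, 45338) = 44820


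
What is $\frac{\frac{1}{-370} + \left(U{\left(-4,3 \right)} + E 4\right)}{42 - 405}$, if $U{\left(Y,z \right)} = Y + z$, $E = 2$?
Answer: $- \frac{863}{44770} \approx -0.019276$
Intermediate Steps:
$\frac{\frac{1}{-370} + \left(U{\left(-4,3 \right)} + E 4\right)}{42 - 405} = \frac{\frac{1}{-370} + \left(\left(-4 + 3\right) + 2 \cdot 4\right)}{42 - 405} = \frac{- \frac{1}{370} + \left(-1 + 8\right)}{42 - 405} = \frac{- \frac{1}{370} + 7}{-363} = \frac{2589}{370} \left(- \frac{1}{363}\right) = - \frac{863}{44770}$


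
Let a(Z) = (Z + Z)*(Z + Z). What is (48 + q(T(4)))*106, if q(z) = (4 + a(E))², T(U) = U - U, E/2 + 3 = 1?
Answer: 495232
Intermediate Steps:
E = -4 (E = -6 + 2*1 = -6 + 2 = -4)
a(Z) = 4*Z² (a(Z) = (2*Z)*(2*Z) = 4*Z²)
T(U) = 0
q(z) = 4624 (q(z) = (4 + 4*(-4)²)² = (4 + 4*16)² = (4 + 64)² = 68² = 4624)
(48 + q(T(4)))*106 = (48 + 4624)*106 = 4672*106 = 495232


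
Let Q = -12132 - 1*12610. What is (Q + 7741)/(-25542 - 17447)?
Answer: 17001/42989 ≈ 0.39547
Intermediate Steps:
Q = -24742 (Q = -12132 - 12610 = -24742)
(Q + 7741)/(-25542 - 17447) = (-24742 + 7741)/(-25542 - 17447) = -17001/(-42989) = -17001*(-1/42989) = 17001/42989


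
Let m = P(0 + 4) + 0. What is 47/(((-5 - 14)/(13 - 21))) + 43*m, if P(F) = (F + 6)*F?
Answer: 33056/19 ≈ 1739.8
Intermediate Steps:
P(F) = F*(6 + F) (P(F) = (6 + F)*F = F*(6 + F))
m = 40 (m = (0 + 4)*(6 + (0 + 4)) + 0 = 4*(6 + 4) + 0 = 4*10 + 0 = 40 + 0 = 40)
47/(((-5 - 14)/(13 - 21))) + 43*m = 47/(((-5 - 14)/(13 - 21))) + 43*40 = 47/((-19/(-8))) + 1720 = 47/((-19*(-1/8))) + 1720 = 47/(19/8) + 1720 = 47*(8/19) + 1720 = 376/19 + 1720 = 33056/19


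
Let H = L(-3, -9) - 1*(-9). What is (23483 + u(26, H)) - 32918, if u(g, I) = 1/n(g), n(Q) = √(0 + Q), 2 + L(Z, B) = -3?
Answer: -9435 + √26/26 ≈ -9434.8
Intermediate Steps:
L(Z, B) = -5 (L(Z, B) = -2 - 3 = -5)
H = 4 (H = -5 - 1*(-9) = -5 + 9 = 4)
n(Q) = √Q
u(g, I) = g^(-½) (u(g, I) = 1/(√g) = g^(-½))
(23483 + u(26, H)) - 32918 = (23483 + 26^(-½)) - 32918 = (23483 + √26/26) - 32918 = -9435 + √26/26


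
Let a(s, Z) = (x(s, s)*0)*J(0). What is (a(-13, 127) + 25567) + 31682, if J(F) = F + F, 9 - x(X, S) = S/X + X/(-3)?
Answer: 57249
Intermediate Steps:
x(X, S) = 9 + X/3 - S/X (x(X, S) = 9 - (S/X + X/(-3)) = 9 - (S/X + X*(-1/3)) = 9 - (S/X - X/3) = 9 - (-X/3 + S/X) = 9 + (X/3 - S/X) = 9 + X/3 - S/X)
J(F) = 2*F
a(s, Z) = 0 (a(s, Z) = ((9 + s/3 - s/s)*0)*(2*0) = ((9 + s/3 - 1)*0)*0 = ((8 + s/3)*0)*0 = 0*0 = 0)
(a(-13, 127) + 25567) + 31682 = (0 + 25567) + 31682 = 25567 + 31682 = 57249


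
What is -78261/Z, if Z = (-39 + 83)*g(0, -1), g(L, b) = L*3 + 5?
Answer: -78261/220 ≈ -355.73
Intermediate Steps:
g(L, b) = 5 + 3*L (g(L, b) = 3*L + 5 = 5 + 3*L)
Z = 220 (Z = (-39 + 83)*(5 + 3*0) = 44*(5 + 0) = 44*5 = 220)
-78261/Z = -78261/220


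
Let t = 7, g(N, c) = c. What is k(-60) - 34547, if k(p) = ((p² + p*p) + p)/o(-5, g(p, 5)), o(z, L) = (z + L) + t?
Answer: -33527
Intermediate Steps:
o(z, L) = 7 + L + z (o(z, L) = (z + L) + 7 = (L + z) + 7 = 7 + L + z)
k(p) = p/7 + 2*p²/7 (k(p) = ((p² + p*p) + p)/(7 + 5 - 5) = ((p² + p²) + p)/7 = (2*p² + p)*(⅐) = (p + 2*p²)*(⅐) = p/7 + 2*p²/7)
k(-60) - 34547 = (⅐)*(-60)*(1 + 2*(-60)) - 34547 = (⅐)*(-60)*(1 - 120) - 34547 = (⅐)*(-60)*(-119) - 34547 = 1020 - 34547 = -33527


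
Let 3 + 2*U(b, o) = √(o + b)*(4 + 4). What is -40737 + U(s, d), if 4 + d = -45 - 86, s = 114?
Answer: -81477/2 + 4*I*√21 ≈ -40739.0 + 18.33*I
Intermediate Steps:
d = -135 (d = -4 + (-45 - 86) = -4 - 131 = -135)
U(b, o) = -3/2 + 4*√(b + o) (U(b, o) = -3/2 + (√(o + b)*(4 + 4))/2 = -3/2 + (√(b + o)*8)/2 = -3/2 + (8*√(b + o))/2 = -3/2 + 4*√(b + o))
-40737 + U(s, d) = -40737 + (-3/2 + 4*√(114 - 135)) = -40737 + (-3/2 + 4*√(-21)) = -40737 + (-3/2 + 4*(I*√21)) = -40737 + (-3/2 + 4*I*√21) = -81477/2 + 4*I*√21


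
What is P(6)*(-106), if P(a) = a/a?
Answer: -106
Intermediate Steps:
P(a) = 1
P(6)*(-106) = 1*(-106) = -106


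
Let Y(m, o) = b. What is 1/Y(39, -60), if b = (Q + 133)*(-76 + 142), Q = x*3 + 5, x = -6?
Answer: 1/7920 ≈ 0.00012626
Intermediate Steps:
Q = -13 (Q = -6*3 + 5 = -18 + 5 = -13)
b = 7920 (b = (-13 + 133)*(-76 + 142) = 120*66 = 7920)
Y(m, o) = 7920
1/Y(39, -60) = 1/7920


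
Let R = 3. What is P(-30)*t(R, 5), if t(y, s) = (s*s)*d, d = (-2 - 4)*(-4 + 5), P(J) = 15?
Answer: -2250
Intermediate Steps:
d = -6 (d = -6*1 = -6)
t(y, s) = -6*s² (t(y, s) = (s*s)*(-6) = s²*(-6) = -6*s²)
P(-30)*t(R, 5) = 15*(-6*5²) = 15*(-6*25) = 15*(-150) = -2250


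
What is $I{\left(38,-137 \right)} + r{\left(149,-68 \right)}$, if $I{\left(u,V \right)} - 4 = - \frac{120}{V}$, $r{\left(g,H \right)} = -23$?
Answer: $- \frac{2483}{137} \approx -18.124$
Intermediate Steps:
$I{\left(u,V \right)} = 4 - \frac{120}{V}$
$I{\left(38,-137 \right)} + r{\left(149,-68 \right)} = \left(4 - \frac{120}{-137}\right) - 23 = \left(4 - - \frac{120}{137}\right) - 23 = \left(4 + \frac{120}{137}\right) - 23 = \frac{668}{137} - 23 = - \frac{2483}{137}$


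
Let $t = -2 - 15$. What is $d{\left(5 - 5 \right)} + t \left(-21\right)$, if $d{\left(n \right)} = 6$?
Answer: $363$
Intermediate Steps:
$t = -17$ ($t = -2 - 15 = -17$)
$d{\left(5 - 5 \right)} + t \left(-21\right) = 6 - -357 = 6 + 357 = 363$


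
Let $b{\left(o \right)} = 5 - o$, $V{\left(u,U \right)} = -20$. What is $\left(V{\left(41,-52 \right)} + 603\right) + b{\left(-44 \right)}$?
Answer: $632$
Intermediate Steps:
$\left(V{\left(41,-52 \right)} + 603\right) + b{\left(-44 \right)} = \left(-20 + 603\right) + \left(5 - -44\right) = 583 + \left(5 + 44\right) = 583 + 49 = 632$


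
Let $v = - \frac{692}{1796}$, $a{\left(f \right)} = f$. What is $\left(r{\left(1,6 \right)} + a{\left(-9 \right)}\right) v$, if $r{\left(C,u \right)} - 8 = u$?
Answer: $- \frac{865}{449} \approx -1.9265$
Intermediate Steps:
$r{\left(C,u \right)} = 8 + u$
$v = - \frac{173}{449}$ ($v = \left(-692\right) \frac{1}{1796} = - \frac{173}{449} \approx -0.3853$)
$\left(r{\left(1,6 \right)} + a{\left(-9 \right)}\right) v = \left(\left(8 + 6\right) - 9\right) \left(- \frac{173}{449}\right) = \left(14 - 9\right) \left(- \frac{173}{449}\right) = 5 \left(- \frac{173}{449}\right) = - \frac{865}{449}$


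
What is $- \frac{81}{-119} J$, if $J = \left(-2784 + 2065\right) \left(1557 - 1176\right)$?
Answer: $- \frac{22189059}{119} \approx -1.8646 \cdot 10^{5}$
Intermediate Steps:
$J = -273939$ ($J = \left(-719\right) 381 = -273939$)
$- \frac{81}{-119} J = - \frac{81}{-119} \left(-273939\right) = \left(-81\right) \left(- \frac{1}{119}\right) \left(-273939\right) = \frac{81}{119} \left(-273939\right) = - \frac{22189059}{119}$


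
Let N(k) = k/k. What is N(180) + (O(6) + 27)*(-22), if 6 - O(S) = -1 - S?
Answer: -879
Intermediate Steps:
O(S) = 7 + S (O(S) = 6 - (-1 - S) = 6 + (1 + S) = 7 + S)
N(k) = 1
N(180) + (O(6) + 27)*(-22) = 1 + ((7 + 6) + 27)*(-22) = 1 + (13 + 27)*(-22) = 1 + 40*(-22) = 1 - 880 = -879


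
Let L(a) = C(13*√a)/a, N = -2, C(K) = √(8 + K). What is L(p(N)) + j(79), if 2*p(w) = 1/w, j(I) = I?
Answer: 79 - 2*√(32 + 26*I) ≈ 66.898 - 4.2968*I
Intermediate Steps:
p(w) = 1/(2*w) (p(w) = (1/w)/2 = 1/(2*w))
L(a) = √(8 + 13*√a)/a
L(p(N)) + j(79) = √(8 + 13*√((½)/(-2)))/(((½)/(-2))) + 79 = √(8 + 13*√((½)*(-½)))/(((½)*(-½))) + 79 = √(8 + 13*√(-¼))/(-¼) + 79 = -4*√(8 + 13*(I/2)) + 79 = -4*√(8 + 13*I/2) + 79 = 79 - 4*√(8 + 13*I/2)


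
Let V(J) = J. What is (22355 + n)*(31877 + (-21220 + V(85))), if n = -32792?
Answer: -112114254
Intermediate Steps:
(22355 + n)*(31877 + (-21220 + V(85))) = (22355 - 32792)*(31877 + (-21220 + 85)) = -10437*(31877 - 21135) = -10437*10742 = -112114254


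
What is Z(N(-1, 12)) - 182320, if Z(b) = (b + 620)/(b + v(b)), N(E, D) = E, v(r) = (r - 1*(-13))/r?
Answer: -2370779/13 ≈ -1.8237e+5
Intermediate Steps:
v(r) = (13 + r)/r (v(r) = (r + 13)/r = (13 + r)/r)
Z(b) = (620 + b)/(b + (13 + b)/b) (Z(b) = (b + 620)/(b + (13 + b)/b) = (620 + b)/(b + (13 + b)/b))
Z(N(-1, 12)) - 182320 = -(620 - 1)/(13 - 1 + (-1)²) - 182320 = -1*619/(13 - 1 + 1) - 182320 = -1*619/13 - 182320 = -1*1/13*619 - 182320 = -619/13 - 182320 = -2370779/13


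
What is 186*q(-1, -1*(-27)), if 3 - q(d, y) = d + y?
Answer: -4278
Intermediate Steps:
q(d, y) = 3 - d - y (q(d, y) = 3 - (d + y) = 3 + (-d - y) = 3 - d - y)
186*q(-1, -1*(-27)) = 186*(3 - 1*(-1) - (-1)*(-27)) = 186*(3 + 1 - 1*27) = 186*(3 + 1 - 27) = 186*(-23) = -4278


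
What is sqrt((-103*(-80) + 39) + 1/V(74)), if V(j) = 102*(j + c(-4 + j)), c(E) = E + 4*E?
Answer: sqrt(967809671679)/10812 ≈ 90.989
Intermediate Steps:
c(E) = 5*E
V(j) = -2040 + 612*j (V(j) = 102*(j + 5*(-4 + j)) = 102*(j + (-20 + 5*j)) = 102*(-20 + 6*j) = -2040 + 612*j)
sqrt((-103*(-80) + 39) + 1/V(74)) = sqrt((-103*(-80) + 39) + 1/(-2040 + 612*74)) = sqrt((8240 + 39) + 1/(-2040 + 45288)) = sqrt(8279 + 1/43248) = sqrt(358050193/43248) = sqrt(967809671679)/10812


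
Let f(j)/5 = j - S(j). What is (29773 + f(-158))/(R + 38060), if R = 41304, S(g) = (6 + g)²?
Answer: -86537/79364 ≈ -1.0904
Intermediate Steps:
f(j) = -5*(6 + j)² + 5*j (f(j) = 5*(j - (6 + j)²) = -5*(6 + j)² + 5*j)
(29773 + f(-158))/(R + 38060) = (29773 + (-5*(6 - 158)² + 5*(-158)))/(41304 + 38060) = (29773 + (-5*(-152)² - 790))/79364 = (29773 + (-5*23104 - 790))*(1/79364) = (29773 + (-115520 - 790))*(1/79364) = (29773 - 116310)*(1/79364) = -86537*1/79364 = -86537/79364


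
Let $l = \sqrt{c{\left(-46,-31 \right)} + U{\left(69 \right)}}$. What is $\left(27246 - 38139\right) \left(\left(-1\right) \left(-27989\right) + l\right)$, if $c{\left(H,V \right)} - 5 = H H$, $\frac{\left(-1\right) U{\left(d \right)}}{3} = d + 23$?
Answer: $-304884177 - 32679 \sqrt{205} \approx -3.0535 \cdot 10^{8}$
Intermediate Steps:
$U{\left(d \right)} = -69 - 3 d$ ($U{\left(d \right)} = - 3 \left(d + 23\right) = - 3 \left(23 + d\right) = -69 - 3 d$)
$c{\left(H,V \right)} = 5 + H^{2}$ ($c{\left(H,V \right)} = 5 + H H = 5 + H^{2}$)
$l = 3 \sqrt{205}$ ($l = \sqrt{\left(5 + \left(-46\right)^{2}\right) - 276} = \sqrt{\left(5 + 2116\right) - 276} = \sqrt{2121 - 276} = \sqrt{1845} = 3 \sqrt{205} \approx 42.953$)
$\left(27246 - 38139\right) \left(\left(-1\right) \left(-27989\right) + l\right) = \left(27246 - 38139\right) \left(\left(-1\right) \left(-27989\right) + 3 \sqrt{205}\right) = - 10893 \left(27989 + 3 \sqrt{205}\right) = -304884177 - 32679 \sqrt{205}$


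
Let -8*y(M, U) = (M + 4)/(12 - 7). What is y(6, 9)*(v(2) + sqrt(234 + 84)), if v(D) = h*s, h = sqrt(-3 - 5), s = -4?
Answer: -sqrt(318)/4 + 2*I*sqrt(2) ≈ -4.4581 + 2.8284*I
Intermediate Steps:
y(M, U) = -1/10 - M/40 (y(M, U) = -(M + 4)/(8*(12 - 7)) = -(4 + M)/(8*5) = -(4/5 + M/5)/8 = -1/10 - M/40)
h = 2*I*sqrt(2) (h = sqrt(-8) = 2*I*sqrt(2) ≈ 2.8284*I)
v(D) = -8*I*sqrt(2) (v(D) = (2*I*sqrt(2))*(-4) = -8*I*sqrt(2))
y(6, 9)*(v(2) + sqrt(234 + 84)) = (-1/10 - 1/40*6)*(-8*I*sqrt(2) + sqrt(234 + 84)) = (-1/10 - 3/20)*(-8*I*sqrt(2) + sqrt(318)) = -(sqrt(318) - 8*I*sqrt(2))/4 = -sqrt(318)/4 + 2*I*sqrt(2)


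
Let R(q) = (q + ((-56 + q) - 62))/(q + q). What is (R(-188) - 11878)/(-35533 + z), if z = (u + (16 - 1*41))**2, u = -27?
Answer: 2232817/6171852 ≈ 0.36177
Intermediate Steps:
R(q) = (-118 + 2*q)/(2*q) (R(q) = (q + (-118 + q))/((2*q)) = (-118 + 2*q)*(1/(2*q)) = (-118 + 2*q)/(2*q))
z = 2704 (z = (-27 + (16 - 1*41))**2 = (-27 + (16 - 41))**2 = (-27 - 25)**2 = (-52)**2 = 2704)
(R(-188) - 11878)/(-35533 + z) = ((-59 - 188)/(-188) - 11878)/(-35533 + 2704) = (-1/188*(-247) - 11878)/(-32829) = (247/188 - 11878)*(-1/32829) = -2232817/188*(-1/32829) = 2232817/6171852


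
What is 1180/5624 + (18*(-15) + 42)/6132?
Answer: 124031/718466 ≈ 0.17263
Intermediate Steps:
1180/5624 + (18*(-15) + 42)/6132 = 1180*(1/5624) + (-270 + 42)*(1/6132) = 295/1406 - 228*1/6132 = 295/1406 - 19/511 = 124031/718466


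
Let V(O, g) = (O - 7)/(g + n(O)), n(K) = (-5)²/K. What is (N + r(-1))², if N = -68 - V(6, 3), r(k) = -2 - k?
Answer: 8767521/1849 ≈ 4741.8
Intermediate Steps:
n(K) = 25/K
V(O, g) = (-7 + O)/(g + 25/O) (V(O, g) = (O - 7)/(g + 25/O) = (-7 + O)/(g + 25/O))
N = -2918/43 (N = -68 - 6*(-7 + 6)/(25 + 6*3) = -68 - 6*(-1)/(25 + 18) = -68 - 6*(-1)/43 = -68 - 1*(-6/43) = -68 + 6/43 = -2918/43 ≈ -67.860)
(N + r(-1))² = (-2918/43 + (-2 - 1*(-1)))² = (-2918/43 + (-2 + 1))² = (-2918/43 - 1)² = (-2961/43)² = 8767521/1849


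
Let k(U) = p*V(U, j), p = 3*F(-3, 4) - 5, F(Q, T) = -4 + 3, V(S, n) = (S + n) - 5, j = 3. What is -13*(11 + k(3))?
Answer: -39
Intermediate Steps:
V(S, n) = -5 + S + n
F(Q, T) = -1
p = -8 (p = 3*(-1) - 5 = -3 - 5 = -8)
k(U) = 16 - 8*U (k(U) = -8*(-5 + U + 3) = -8*(-2 + U) = 16 - 8*U)
-13*(11 + k(3)) = -13*(11 + (16 - 8*3)) = -13*(11 + (16 - 24)) = -13*(11 - 8) = -13*3 = -39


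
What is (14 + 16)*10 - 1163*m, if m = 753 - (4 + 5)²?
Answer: -781236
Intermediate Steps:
m = 672 (m = 753 - 1*9² = 753 - 1*81 = 753 - 81 = 672)
(14 + 16)*10 - 1163*m = (14 + 16)*10 - 1163*672 = 30*10 - 781536 = 300 - 781536 = -781236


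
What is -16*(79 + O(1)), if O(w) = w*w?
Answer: -1280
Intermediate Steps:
O(w) = w²
-16*(79 + O(1)) = -16*(79 + 1²) = -16*(79 + 1) = -16*80 = -1280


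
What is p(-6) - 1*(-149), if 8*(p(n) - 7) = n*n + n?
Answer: 639/4 ≈ 159.75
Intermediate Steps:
p(n) = 7 + n/8 + n²/8 (p(n) = 7 + (n*n + n)/8 = 7 + (n² + n)/8 = 7 + (n + n²)/8 = 7 + (n/8 + n²/8) = 7 + n/8 + n²/8)
p(-6) - 1*(-149) = (7 + (⅛)*(-6) + (⅛)*(-6)²) - 1*(-149) = (7 - ¾ + (⅛)*36) + 149 = (7 - ¾ + 9/2) + 149 = 43/4 + 149 = 639/4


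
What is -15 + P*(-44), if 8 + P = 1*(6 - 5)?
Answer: 293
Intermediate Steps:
P = -7 (P = -8 + 1*(6 - 5) = -8 + 1*1 = -8 + 1 = -7)
-15 + P*(-44) = -15 - 7*(-44) = -15 + 308 = 293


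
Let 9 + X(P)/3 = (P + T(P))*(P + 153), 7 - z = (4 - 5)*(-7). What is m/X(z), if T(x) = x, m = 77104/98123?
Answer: -77104/2649321 ≈ -0.029103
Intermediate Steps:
m = 77104/98123 (m = 77104*(1/98123) = 77104/98123 ≈ 0.78579)
z = 0 (z = 7 - (4 - 5)*(-7) = 7 - (-1)*(-7) = 7 - 1*7 = 7 - 7 = 0)
X(P) = -27 + 6*P*(153 + P) (X(P) = -27 + 3*((P + P)*(P + 153)) = -27 + 3*((2*P)*(153 + P)) = -27 + 3*(2*P*(153 + P)) = -27 + 6*P*(153 + P))
m/X(z) = 77104/(98123*(-27 + 6*0² + 918*0)) = 77104/(98123*(-27 + 6*0 + 0)) = 77104/(98123*(-27 + 0 + 0)) = (77104/98123)/(-27) = (77104/98123)*(-1/27) = -77104/2649321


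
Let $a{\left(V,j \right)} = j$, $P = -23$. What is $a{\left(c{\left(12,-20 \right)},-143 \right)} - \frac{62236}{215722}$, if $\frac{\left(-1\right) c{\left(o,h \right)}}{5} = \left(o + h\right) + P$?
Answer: $- \frac{15455241}{107861} \approx -143.29$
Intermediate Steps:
$c{\left(o,h \right)} = 115 - 5 h - 5 o$ ($c{\left(o,h \right)} = - 5 \left(\left(o + h\right) - 23\right) = - 5 \left(\left(h + o\right) - 23\right) = - 5 \left(-23 + h + o\right) = 115 - 5 h - 5 o$)
$a{\left(c{\left(12,-20 \right)},-143 \right)} - \frac{62236}{215722} = -143 - \frac{62236}{215722} = -143 - 62236 \cdot \frac{1}{215722} = -143 - \frac{31118}{107861} = - \frac{15455241}{107861}$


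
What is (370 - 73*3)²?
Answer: 22801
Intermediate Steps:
(370 - 73*3)² = (370 - 219)² = 151² = 22801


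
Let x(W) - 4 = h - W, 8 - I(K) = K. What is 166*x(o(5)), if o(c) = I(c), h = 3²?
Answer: 1660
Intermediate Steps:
h = 9
I(K) = 8 - K
o(c) = 8 - c
x(W) = 13 - W (x(W) = 4 + (9 - W) = 13 - W)
166*x(o(5)) = 166*(13 - (8 - 1*5)) = 166*(13 - (8 - 5)) = 166*(13 - 1*3) = 166*(13 - 3) = 166*10 = 1660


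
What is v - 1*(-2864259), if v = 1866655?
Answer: 4730914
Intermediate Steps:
v - 1*(-2864259) = 1866655 - 1*(-2864259) = 1866655 + 2864259 = 4730914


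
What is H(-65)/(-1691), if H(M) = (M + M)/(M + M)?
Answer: -1/1691 ≈ -0.00059137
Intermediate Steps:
H(M) = 1 (H(M) = (2*M)/((2*M)) = (2*M)*(1/(2*M)) = 1)
H(-65)/(-1691) = 1/(-1691) = 1*(-1/1691) = -1/1691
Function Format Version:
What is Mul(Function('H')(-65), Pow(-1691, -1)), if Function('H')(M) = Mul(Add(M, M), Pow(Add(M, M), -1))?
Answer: Rational(-1, 1691) ≈ -0.00059137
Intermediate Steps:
Function('H')(M) = 1 (Function('H')(M) = Mul(Mul(2, M), Pow(Mul(2, M), -1)) = Mul(Mul(2, M), Mul(Rational(1, 2), Pow(M, -1))) = 1)
Mul(Function('H')(-65), Pow(-1691, -1)) = Mul(1, Pow(-1691, -1)) = Mul(1, Rational(-1, 1691)) = Rational(-1, 1691)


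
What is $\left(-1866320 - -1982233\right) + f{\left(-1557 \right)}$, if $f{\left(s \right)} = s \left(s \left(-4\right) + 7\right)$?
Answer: $-9591982$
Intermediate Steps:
$f{\left(s \right)} = s \left(7 - 4 s\right)$ ($f{\left(s \right)} = s \left(- 4 s + 7\right) = s \left(7 - 4 s\right)$)
$\left(-1866320 - -1982233\right) + f{\left(-1557 \right)} = \left(-1866320 - -1982233\right) - 1557 \left(7 - -6228\right) = \left(-1866320 + 1982233\right) - 1557 \left(7 + 6228\right) = 115913 - 9707895 = -9591982$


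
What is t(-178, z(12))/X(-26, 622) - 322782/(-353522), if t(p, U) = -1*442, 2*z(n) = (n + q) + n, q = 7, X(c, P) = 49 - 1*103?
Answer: 43421738/4772547 ≈ 9.0982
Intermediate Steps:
X(c, P) = -54 (X(c, P) = 49 - 103 = -54)
z(n) = 7/2 + n (z(n) = ((n + 7) + n)/2 = ((7 + n) + n)/2 = (7 + 2*n)/2 = 7/2 + n)
t(p, U) = -442
t(-178, z(12))/X(-26, 622) - 322782/(-353522) = -442/(-54) - 322782/(-353522) = -442*(-1/54) - 322782*(-1/353522) = 221/27 + 161391/176761 = 43421738/4772547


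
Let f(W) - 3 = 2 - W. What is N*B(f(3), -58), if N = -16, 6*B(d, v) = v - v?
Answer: 0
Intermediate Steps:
f(W) = 5 - W (f(W) = 3 + (2 - W) = 5 - W)
B(d, v) = 0 (B(d, v) = (v - v)/6 = (1/6)*0 = 0)
N*B(f(3), -58) = -16*0 = 0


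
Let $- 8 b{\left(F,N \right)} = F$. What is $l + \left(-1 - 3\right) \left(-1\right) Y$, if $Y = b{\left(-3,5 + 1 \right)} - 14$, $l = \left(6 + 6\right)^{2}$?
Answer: $\frac{179}{2} \approx 89.5$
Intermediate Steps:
$b{\left(F,N \right)} = - \frac{F}{8}$
$l = 144$ ($l = 12^{2} = 144$)
$Y = - \frac{109}{8}$ ($Y = \left(- \frac{1}{8}\right) \left(-3\right) - 14 = \frac{3}{8} - 14 = - \frac{109}{8} \approx -13.625$)
$l + \left(-1 - 3\right) \left(-1\right) Y = 144 + \left(-1 - 3\right) \left(-1\right) \left(- \frac{109}{8}\right) = 144 + \left(-4\right) \left(-1\right) \left(- \frac{109}{8}\right) = 144 + 4 \left(- \frac{109}{8}\right) = 144 - \frac{109}{2} = \frac{179}{2}$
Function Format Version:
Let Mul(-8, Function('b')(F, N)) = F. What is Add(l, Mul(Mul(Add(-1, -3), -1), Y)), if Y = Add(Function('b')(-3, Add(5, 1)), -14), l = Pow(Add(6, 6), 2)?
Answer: Rational(179, 2) ≈ 89.500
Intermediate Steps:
Function('b')(F, N) = Mul(Rational(-1, 8), F)
l = 144 (l = Pow(12, 2) = 144)
Y = Rational(-109, 8) (Y = Add(Mul(Rational(-1, 8), -3), -14) = Add(Rational(3, 8), -14) = Rational(-109, 8) ≈ -13.625)
Add(l, Mul(Mul(Add(-1, -3), -1), Y)) = Add(144, Mul(Mul(Add(-1, -3), -1), Rational(-109, 8))) = Add(144, Mul(Mul(-4, -1), Rational(-109, 8))) = Add(144, Mul(4, Rational(-109, 8))) = Add(144, Rational(-109, 2)) = Rational(179, 2)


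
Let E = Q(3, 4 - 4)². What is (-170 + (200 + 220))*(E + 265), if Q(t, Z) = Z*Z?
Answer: 66250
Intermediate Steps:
Q(t, Z) = Z²
E = 0 (E = ((4 - 4)²)² = (0²)² = 0² = 0)
(-170 + (200 + 220))*(E + 265) = (-170 + (200 + 220))*(0 + 265) = (-170 + 420)*265 = 250*265 = 66250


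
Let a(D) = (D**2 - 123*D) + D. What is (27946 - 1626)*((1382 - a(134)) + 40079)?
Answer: 1048930960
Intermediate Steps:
a(D) = D**2 - 122*D
(27946 - 1626)*((1382 - a(134)) + 40079) = (27946 - 1626)*((1382 - 134*(-122 + 134)) + 40079) = 26320*((1382 - 134*12) + 40079) = 26320*((1382 - 1*1608) + 40079) = 26320*((1382 - 1608) + 40079) = 26320*(-226 + 40079) = 26320*39853 = 1048930960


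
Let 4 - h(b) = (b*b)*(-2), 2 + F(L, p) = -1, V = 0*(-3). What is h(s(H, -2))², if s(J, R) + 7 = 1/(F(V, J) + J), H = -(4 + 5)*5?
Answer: 13965803329/1327104 ≈ 10524.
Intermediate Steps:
V = 0
F(L, p) = -3 (F(L, p) = -2 - 1 = -3)
H = -45 (H = -9*5 = -1*45 = -45)
s(J, R) = -7 + 1/(-3 + J)
h(b) = 4 + 2*b² (h(b) = 4 - b*b*(-2) = 4 - b²*(-2) = 4 - (-2)*b² = 4 + 2*b²)
h(s(H, -2))² = (4 + 2*((22 - 7*(-45))/(-3 - 45))²)² = (4 + 2*((22 + 315)/(-48))²)² = (4 + 2*(-1/48*337)²)² = (4 + 2*(-337/48)²)² = (4 + 2*(113569/2304))² = (4 + 113569/1152)² = (118177/1152)² = 13965803329/1327104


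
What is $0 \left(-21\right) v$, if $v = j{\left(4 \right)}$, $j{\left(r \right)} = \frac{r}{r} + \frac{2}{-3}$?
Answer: $0$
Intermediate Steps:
$j{\left(r \right)} = \frac{1}{3}$ ($j{\left(r \right)} = 1 + 2 \left(- \frac{1}{3}\right) = 1 - \frac{2}{3} = \frac{1}{3}$)
$v = \frac{1}{3} \approx 0.33333$
$0 \left(-21\right) v = 0 \left(-21\right) \frac{1}{3} = 0 \cdot \frac{1}{3} = 0$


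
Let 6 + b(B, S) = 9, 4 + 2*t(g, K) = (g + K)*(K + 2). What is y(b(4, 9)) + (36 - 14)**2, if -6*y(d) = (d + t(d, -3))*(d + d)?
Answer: 483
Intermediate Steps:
t(g, K) = -2 + (2 + K)*(K + g)/2 (t(g, K) = -2 + ((g + K)*(K + 2))/2 = -2 + ((K + g)*(2 + K))/2 = -2 + ((2 + K)*(K + g))/2 = -2 + (2 + K)*(K + g)/2)
b(B, S) = 3 (b(B, S) = -6 + 9 = 3)
y(d) = -d*(-1/2 + d/2)/3 (y(d) = -(d + (-2 - 3 + d + (1/2)*(-3)**2 + (1/2)*(-3)*d))*(d + d)/6 = -(d + (-2 - 3 + d + (1/2)*9 - 3*d/2))*2*d/6 = -(d + (-2 - 3 + d + 9/2 - 3*d/2))*2*d/6 = -(d + (-1/2 - d/2))*2*d/6 = -(-1/2 + d/2)*2*d/6 = -d*(-1/2 + d/2)/3)
y(b(4, 9)) + (36 - 14)**2 = (1/6)*3*(1 - 1*3) + (36 - 14)**2 = (1/6)*3*(1 - 3) + 22**2 = (1/6)*3*(-2) + 484 = -1 + 484 = 483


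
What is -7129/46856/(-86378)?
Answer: 7129/4047327568 ≈ 1.7614e-6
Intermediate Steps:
-7129/46856/(-86378) = -7129*1/46856*(-1/86378) = -7129/46856*(-1/86378) = 7129/4047327568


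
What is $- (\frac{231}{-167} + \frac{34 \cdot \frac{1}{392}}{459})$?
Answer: $\frac{1222285}{883764} \approx 1.383$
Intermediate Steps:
$- (\frac{231}{-167} + \frac{34 \cdot \frac{1}{392}}{459}) = - (231 \left(- \frac{1}{167}\right) + 34 \cdot \frac{1}{392} \cdot \frac{1}{459}) = - (- \frac{231}{167} + \frac{17}{196} \cdot \frac{1}{459}) = - (- \frac{231}{167} + \frac{1}{5292}) = \left(-1\right) \left(- \frac{1222285}{883764}\right) = \frac{1222285}{883764}$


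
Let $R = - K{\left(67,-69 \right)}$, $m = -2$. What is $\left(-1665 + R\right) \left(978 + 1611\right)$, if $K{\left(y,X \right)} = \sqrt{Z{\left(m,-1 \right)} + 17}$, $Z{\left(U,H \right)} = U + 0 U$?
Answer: $-4310685 - 2589 \sqrt{15} \approx -4.3207 \cdot 10^{6}$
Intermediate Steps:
$Z{\left(U,H \right)} = U$ ($Z{\left(U,H \right)} = U + 0 = U$)
$K{\left(y,X \right)} = \sqrt{15}$ ($K{\left(y,X \right)} = \sqrt{-2 + 17} = \sqrt{15}$)
$R = - \sqrt{15} \approx -3.873$
$\left(-1665 + R\right) \left(978 + 1611\right) = \left(-1665 - \sqrt{15}\right) \left(978 + 1611\right) = \left(-1665 - \sqrt{15}\right) 2589 = -4310685 - 2589 \sqrt{15}$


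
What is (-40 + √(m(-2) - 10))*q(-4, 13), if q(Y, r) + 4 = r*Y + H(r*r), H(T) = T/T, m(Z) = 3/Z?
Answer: 2200 - 55*I*√46/2 ≈ 2200.0 - 186.51*I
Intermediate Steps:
H(T) = 1
q(Y, r) = -3 + Y*r (q(Y, r) = -4 + (r*Y + 1) = -4 + (Y*r + 1) = -4 + (1 + Y*r) = -3 + Y*r)
(-40 + √(m(-2) - 10))*q(-4, 13) = (-40 + √(3/(-2) - 10))*(-3 - 4*13) = (-40 + √(3*(-½) - 10))*(-3 - 52) = (-40 + √(-3/2 - 10))*(-55) = (-40 + √(-23/2))*(-55) = (-40 + I*√46/2)*(-55) = 2200 - 55*I*√46/2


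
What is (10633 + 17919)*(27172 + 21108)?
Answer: 1378490560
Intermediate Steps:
(10633 + 17919)*(27172 + 21108) = 28552*48280 = 1378490560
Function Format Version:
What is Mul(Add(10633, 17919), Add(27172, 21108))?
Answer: 1378490560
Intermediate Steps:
Mul(Add(10633, 17919), Add(27172, 21108)) = Mul(28552, 48280) = 1378490560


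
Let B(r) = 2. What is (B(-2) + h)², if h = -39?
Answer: 1369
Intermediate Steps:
(B(-2) + h)² = (2 - 39)² = (-37)² = 1369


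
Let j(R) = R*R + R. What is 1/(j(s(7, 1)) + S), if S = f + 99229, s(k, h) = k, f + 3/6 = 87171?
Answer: 2/372911 ≈ 5.3632e-6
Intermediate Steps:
f = 174341/2 (f = -½ + 87171 = 174341/2 ≈ 87171.)
j(R) = R + R² (j(R) = R² + R = R + R²)
S = 372799/2 (S = 174341/2 + 99229 = 372799/2 ≈ 1.8640e+5)
1/(j(s(7, 1)) + S) = 1/(7*(1 + 7) + 372799/2) = 1/(7*8 + 372799/2) = 1/(56 + 372799/2) = 1/(372911/2) = 2/372911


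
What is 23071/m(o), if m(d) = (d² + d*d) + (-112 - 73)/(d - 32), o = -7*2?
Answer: 1061266/18217 ≈ 58.257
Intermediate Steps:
o = -14
m(d) = -185/(-32 + d) + 2*d² (m(d) = (d² + d²) - 185/(-32 + d) = 2*d² - 185/(-32 + d) = -185/(-32 + d) + 2*d²)
23071/m(o) = 23071/(((-185 - 64*(-14)² + 2*(-14)³)/(-32 - 14))) = 23071/(((-185 - 64*196 + 2*(-2744))/(-46))) = 23071/((-(-185 - 12544 - 5488)/46)) = 23071/((-1/46*(-18217))) = 23071/(18217/46) = 23071*(46/18217) = 1061266/18217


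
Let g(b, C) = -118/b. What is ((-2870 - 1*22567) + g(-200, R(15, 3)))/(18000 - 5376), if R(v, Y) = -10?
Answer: -2543641/1262400 ≈ -2.0149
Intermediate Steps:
((-2870 - 1*22567) + g(-200, R(15, 3)))/(18000 - 5376) = ((-2870 - 1*22567) - 118/(-200))/(18000 - 5376) = ((-2870 - 22567) - 118*(-1/200))/12624 = (-25437 + 59/100)*(1/12624) = -2543641/100*1/12624 = -2543641/1262400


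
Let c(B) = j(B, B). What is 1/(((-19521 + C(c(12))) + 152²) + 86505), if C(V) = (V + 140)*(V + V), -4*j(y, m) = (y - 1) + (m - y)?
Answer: 8/714665 ≈ 1.1194e-5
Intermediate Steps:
j(y, m) = ¼ - m/4 (j(y, m) = -((y - 1) + (m - y))/4 = -((-1 + y) + (m - y))/4 = -(-1 + m)/4 = ¼ - m/4)
c(B) = ¼ - B/4
C(V) = 2*V*(140 + V) (C(V) = (140 + V)*(2*V) = 2*V*(140 + V))
1/(((-19521 + C(c(12))) + 152²) + 86505) = 1/(((-19521 + 2*(¼ - ¼*12)*(140 + (¼ - ¼*12))) + 152²) + 86505) = 1/(((-19521 + 2*(¼ - 3)*(140 + (¼ - 3))) + 23104) + 86505) = 1/(((-19521 + 2*(-11/4)*(140 - 11/4)) + 23104) + 86505) = 1/(((-19521 + 2*(-11/4)*(549/4)) + 23104) + 86505) = 1/(((-19521 - 6039/8) + 23104) + 86505) = 1/((-162207/8 + 23104) + 86505) = 1/(22625/8 + 86505) = 1/(714665/8) = 8/714665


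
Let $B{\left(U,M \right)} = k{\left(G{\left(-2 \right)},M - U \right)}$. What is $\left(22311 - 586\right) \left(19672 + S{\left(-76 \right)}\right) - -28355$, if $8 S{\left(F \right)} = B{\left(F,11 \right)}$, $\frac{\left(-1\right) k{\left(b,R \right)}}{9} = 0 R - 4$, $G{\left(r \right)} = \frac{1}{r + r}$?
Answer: $\frac{855000635}{2} \approx 4.275 \cdot 10^{8}$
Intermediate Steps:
$G{\left(r \right)} = \frac{1}{2 r}$
$k{\left(b,R \right)} = 36$ ($k{\left(b,R \right)} = - 9 \left(0 R - 4\right) = - 9 \left(0 - 4\right) = \left(-9\right) \left(-4\right) = 36$)
$B{\left(U,M \right)} = 36$
$S{\left(F \right)} = \frac{9}{2}$ ($S{\left(F \right)} = \frac{1}{8} \cdot 36 = \frac{9}{2}$)
$\left(22311 - 586\right) \left(19672 + S{\left(-76 \right)}\right) - -28355 = \left(22311 - 586\right) \left(19672 + \frac{9}{2}\right) - -28355 = 21725 \cdot \frac{39353}{2} + 28355 = \frac{854943925}{2} + 28355 = \frac{855000635}{2}$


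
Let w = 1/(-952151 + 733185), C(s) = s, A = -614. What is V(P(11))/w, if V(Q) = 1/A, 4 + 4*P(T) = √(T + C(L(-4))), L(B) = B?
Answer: 109483/307 ≈ 356.62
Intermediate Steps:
w = -1/218966 (w = 1/(-218966) = -1/218966 ≈ -4.5669e-6)
P(T) = -1 + √(-4 + T)/4 (P(T) = -1 + √(T - 4)/4 = -1 + √(-4 + T)/4)
V(Q) = -1/614 (V(Q) = 1/(-614) = -1/614)
V(P(11))/w = -1/(614*(-1/218966)) = -1/614*(-218966) = 109483/307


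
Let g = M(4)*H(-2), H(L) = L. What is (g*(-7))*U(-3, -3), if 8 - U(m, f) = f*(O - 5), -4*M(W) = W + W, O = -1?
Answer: 280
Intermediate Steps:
M(W) = -W/2 (M(W) = -(W + W)/4 = -W/2)
g = 4 (g = -½*4*(-2) = -2*(-2) = 4)
U(m, f) = 8 + 6*f (U(m, f) = 8 - f*(-1 - 5) = 8 - f*(-6) = 8 - (-6)*f = 8 + 6*f)
(g*(-7))*U(-3, -3) = (4*(-7))*(8 + 6*(-3)) = -28*(8 - 18) = -28*(-10) = 280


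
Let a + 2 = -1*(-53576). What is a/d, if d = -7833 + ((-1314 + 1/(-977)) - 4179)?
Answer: -52341798/13019503 ≈ -4.0203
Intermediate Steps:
d = -13019503/977 (d = -7833 + ((-1314 - 1/977) - 4179) = -7833 + (-1283779/977 - 4179) = -7833 - 5366662/977 = -13019503/977 ≈ -13326.)
a = 53574 (a = -2 - 1*(-53576) = -2 + 53576 = 53574)
a/d = 53574/(-13019503/977) = 53574*(-977/13019503) = -52341798/13019503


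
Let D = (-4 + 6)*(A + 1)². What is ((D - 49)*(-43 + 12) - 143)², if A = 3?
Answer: 147456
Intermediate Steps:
D = 32 (D = (-4 + 6)*(3 + 1)² = 2*4² = 2*16 = 32)
((D - 49)*(-43 + 12) - 143)² = ((32 - 49)*(-43 + 12) - 143)² = (-17*(-31) - 143)² = (527 - 143)² = 384² = 147456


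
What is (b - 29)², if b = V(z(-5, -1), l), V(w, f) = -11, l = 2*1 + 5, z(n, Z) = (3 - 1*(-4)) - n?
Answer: 1600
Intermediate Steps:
z(n, Z) = 7 - n (z(n, Z) = (3 + 4) - n = 7 - n)
l = 7 (l = 2 + 5 = 7)
b = -11
(b - 29)² = (-11 - 29)² = (-40)² = 1600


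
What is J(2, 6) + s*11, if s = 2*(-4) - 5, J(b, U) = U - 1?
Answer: -138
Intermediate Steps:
J(b, U) = -1 + U
s = -13 (s = -8 - 5 = -13)
J(2, 6) + s*11 = (-1 + 6) - 13*11 = 5 - 143 = -138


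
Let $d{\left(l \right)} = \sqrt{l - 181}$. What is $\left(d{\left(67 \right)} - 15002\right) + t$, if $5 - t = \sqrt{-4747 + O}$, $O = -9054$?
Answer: $-14997 + i \sqrt{114} - i \sqrt{13801} \approx -14997.0 - 106.8 i$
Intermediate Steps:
$d{\left(l \right)} = \sqrt{-181 + l}$
$t = 5 - i \sqrt{13801}$ ($t = 5 - \sqrt{-4747 - 9054} = 5 - \sqrt{-13801} = 5 - i \sqrt{13801} \approx 5.0 - 117.48 i$)
$\left(d{\left(67 \right)} - 15002\right) + t = \left(\sqrt{-181 + 67} - 15002\right) + \left(5 - i \sqrt{13801}\right) = \left(\sqrt{-114} - 15002\right) + \left(5 - i \sqrt{13801}\right) = \left(i \sqrt{114} - 15002\right) + \left(5 - i \sqrt{13801}\right) = \left(-15002 + i \sqrt{114}\right) + \left(5 - i \sqrt{13801}\right) = -14997 + i \sqrt{114} - i \sqrt{13801}$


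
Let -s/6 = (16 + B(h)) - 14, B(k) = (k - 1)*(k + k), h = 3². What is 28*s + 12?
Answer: -24516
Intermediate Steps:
h = 9
B(k) = 2*k*(-1 + k) (B(k) = (-1 + k)*(2*k) = 2*k*(-1 + k))
s = -876 (s = -6*((16 + 2*9*(-1 + 9)) - 14) = -6*((16 + 2*9*8) - 14) = -6*((16 + 144) - 14) = -6*(160 - 14) = -6*146 = -876)
28*s + 12 = 28*(-876) + 12 = -24528 + 12 = -24516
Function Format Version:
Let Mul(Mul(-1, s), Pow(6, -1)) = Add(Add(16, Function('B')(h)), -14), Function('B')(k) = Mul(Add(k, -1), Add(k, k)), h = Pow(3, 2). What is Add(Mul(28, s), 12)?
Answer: -24516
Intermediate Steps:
h = 9
Function('B')(k) = Mul(2, k, Add(-1, k)) (Function('B')(k) = Mul(Add(-1, k), Mul(2, k)) = Mul(2, k, Add(-1, k)))
s = -876 (s = Mul(-6, Add(Add(16, Mul(2, 9, Add(-1, 9))), -14)) = Mul(-6, Add(Add(16, Mul(2, 9, 8)), -14)) = Mul(-6, Add(Add(16, 144), -14)) = Mul(-6, Add(160, -14)) = Mul(-6, 146) = -876)
Add(Mul(28, s), 12) = Add(Mul(28, -876), 12) = Add(-24528, 12) = -24516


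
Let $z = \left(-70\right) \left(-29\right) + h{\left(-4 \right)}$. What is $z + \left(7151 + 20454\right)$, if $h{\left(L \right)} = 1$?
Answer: $29636$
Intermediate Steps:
$z = 2031$ ($z = \left(-70\right) \left(-29\right) + 1 = 2030 + 1 = 2031$)
$z + \left(7151 + 20454\right) = 2031 + \left(7151 + 20454\right) = 2031 + 27605 = 29636$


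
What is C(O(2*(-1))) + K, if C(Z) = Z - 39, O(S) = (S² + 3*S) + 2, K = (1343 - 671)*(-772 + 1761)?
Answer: 664569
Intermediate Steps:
K = 664608 (K = 672*989 = 664608)
O(S) = 2 + S² + 3*S
C(Z) = -39 + Z
C(O(2*(-1))) + K = (-39 + (2 + (2*(-1))² + 3*(2*(-1)))) + 664608 = (-39 + (2 + (-2)² + 3*(-2))) + 664608 = (-39 + (2 + 4 - 6)) + 664608 = (-39 + 0) + 664608 = -39 + 664608 = 664569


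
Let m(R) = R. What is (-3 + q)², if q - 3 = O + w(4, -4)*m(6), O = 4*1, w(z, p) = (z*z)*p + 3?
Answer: 131044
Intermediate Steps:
w(z, p) = 3 + p*z² (w(z, p) = z²*p + 3 = p*z² + 3 = 3 + p*z²)
O = 4
q = -359 (q = 3 + (4 + (3 - 4*4²)*6) = 3 + (4 + (3 - 4*16)*6) = 3 + (4 + (3 - 64)*6) = 3 + (4 - 61*6) = 3 + (4 - 366) = 3 - 362 = -359)
(-3 + q)² = (-3 - 359)² = (-362)² = 131044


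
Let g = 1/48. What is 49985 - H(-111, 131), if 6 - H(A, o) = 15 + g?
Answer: 2399713/48 ≈ 49994.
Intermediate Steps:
g = 1/48 ≈ 0.020833
H(A, o) = -433/48 (H(A, o) = 6 - (15 + 1/48) = 6 - 1*721/48 = 6 - 721/48 = -433/48)
49985 - H(-111, 131) = 49985 - 1*(-433/48) = 49985 + 433/48 = 2399713/48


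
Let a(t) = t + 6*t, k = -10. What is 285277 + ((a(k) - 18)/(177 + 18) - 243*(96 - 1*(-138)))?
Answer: 44540837/195 ≈ 2.2841e+5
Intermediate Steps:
a(t) = 7*t
285277 + ((a(k) - 18)/(177 + 18) - 243*(96 - 1*(-138))) = 285277 + ((7*(-10) - 18)/(177 + 18) - 243*(96 - 1*(-138))) = 285277 + ((-70 - 18)/195 - 243*(96 + 138)) = 285277 + (-88*1/195 - 243*234) = 285277 + (-88/195 - 56862) = 285277 - 11088178/195 = 44540837/195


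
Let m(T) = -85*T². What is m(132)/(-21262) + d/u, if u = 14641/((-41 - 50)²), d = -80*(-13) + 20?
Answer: 104159382980/155648471 ≈ 669.20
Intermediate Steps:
d = 1060 (d = 1040 + 20 = 1060)
u = 14641/8281 (u = 14641/((-91)²) = 14641/8281 ≈ 1.7680)
m(132)/(-21262) + d/u = -85*132²/(-21262) + 1060/(14641/8281) = -85*17424*(-1/21262) + 1060*(8281/14641) = -1481040*(-1/21262) + 8777860/14641 = 740520/10631 + 8777860/14641 = 104159382980/155648471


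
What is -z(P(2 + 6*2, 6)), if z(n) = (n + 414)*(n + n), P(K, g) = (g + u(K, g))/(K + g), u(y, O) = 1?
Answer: -58009/200 ≈ -290.04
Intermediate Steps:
P(K, g) = (1 + g)/(K + g) (P(K, g) = (g + 1)/(K + g) = (1 + g)/(K + g))
z(n) = 2*n*(414 + n) (z(n) = (414 + n)*(2*n) = 2*n*(414 + n))
-z(P(2 + 6*2, 6)) = -2*(1 + 6)/((2 + 6*2) + 6)*(414 + (1 + 6)/((2 + 6*2) + 6)) = -2*7/((2 + 12) + 6)*(414 + 7/((2 + 12) + 6)) = -2*7/(14 + 6)*(414 + 7/(14 + 6)) = -2*7/20*(414 + 7/20) = -2*(1/20)*7*(414 + (1/20)*7) = -2*7*(414 + 7/20)/20 = -2*7*8287/(20*20) = -1*58009/200 = -58009/200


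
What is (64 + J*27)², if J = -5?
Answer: 5041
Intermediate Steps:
(64 + J*27)² = (64 - 5*27)² = (64 - 135)² = (-71)² = 5041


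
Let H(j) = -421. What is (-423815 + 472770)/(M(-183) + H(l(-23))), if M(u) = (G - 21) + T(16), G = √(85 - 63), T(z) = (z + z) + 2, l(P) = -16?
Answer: -9986820/83221 - 48955*√22/166442 ≈ -121.38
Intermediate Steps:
T(z) = 2 + 2*z (T(z) = 2*z + 2 = 2 + 2*z)
G = √22 ≈ 4.6904
M(u) = 13 + √22 (M(u) = (√22 - 21) + (2 + 2*16) = (-21 + √22) + (2 + 32) = (-21 + √22) + 34 = 13 + √22)
(-423815 + 472770)/(M(-183) + H(l(-23))) = (-423815 + 472770)/((13 + √22) - 421) = 48955/(-408 + √22)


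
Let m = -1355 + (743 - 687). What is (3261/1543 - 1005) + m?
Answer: -3551811/1543 ≈ -2301.9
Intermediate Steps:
m = -1299 (m = -1355 + 56 = -1299)
(3261/1543 - 1005) + m = (3261/1543 - 1005) - 1299 = -1547454/1543 - 1299 = -3551811/1543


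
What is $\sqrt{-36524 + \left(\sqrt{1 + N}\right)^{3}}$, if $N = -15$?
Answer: $\sqrt{-36524 - 14 i \sqrt{14}} \approx 0.137 - 191.11 i$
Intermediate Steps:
$\sqrt{-36524 + \left(\sqrt{1 + N}\right)^{3}} = \sqrt{-36524 + \left(\sqrt{1 - 15}\right)^{3}} = \sqrt{-36524 + \left(\sqrt{-14}\right)^{3}} = \sqrt{-36524 + \left(i \sqrt{14}\right)^{3}} = \sqrt{-36524 - 14 i \sqrt{14}}$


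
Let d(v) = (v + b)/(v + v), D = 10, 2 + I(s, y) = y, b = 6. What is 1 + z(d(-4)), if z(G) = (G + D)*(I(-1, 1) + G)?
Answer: -179/16 ≈ -11.188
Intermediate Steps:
I(s, y) = -2 + y
d(v) = (6 + v)/(2*v) (d(v) = (v + 6)/(v + v) = (6 + v)/((2*v)) = (6 + v)*(1/(2*v)) = (6 + v)/(2*v))
z(G) = (-1 + G)*(10 + G) (z(G) = (G + 10)*((-2 + 1) + G) = (10 + G)*(-1 + G) = (-1 + G)*(10 + G))
1 + z(d(-4)) = 1 + (-10 + ((½)*(6 - 4)/(-4))² + 9*((½)*(6 - 4)/(-4))) = 1 + (-10 + ((½)*(-¼)*2)² + 9*((½)*(-¼)*2)) = 1 + (-10 + (-¼)² + 9*(-¼)) = 1 + (-10 + 1/16 - 9/4) = 1 - 195/16 = -179/16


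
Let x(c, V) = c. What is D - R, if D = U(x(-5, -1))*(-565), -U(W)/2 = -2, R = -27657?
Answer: 25397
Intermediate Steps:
U(W) = 4 (U(W) = -2*(-2) = 4)
D = -2260 (D = 4*(-565) = -2260)
D - R = -2260 - 1*(-27657) = -2260 + 27657 = 25397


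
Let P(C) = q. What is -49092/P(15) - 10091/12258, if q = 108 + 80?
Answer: -150916711/576126 ≈ -261.95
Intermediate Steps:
q = 188
P(C) = 188
-49092/P(15) - 10091/12258 = -49092/188 - 10091/12258 = -49092*1/188 - 10091*1/12258 = -12273/47 - 10091/12258 = -150916711/576126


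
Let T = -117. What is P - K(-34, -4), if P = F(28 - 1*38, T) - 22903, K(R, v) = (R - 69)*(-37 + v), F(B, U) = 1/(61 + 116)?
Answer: -4801301/177 ≈ -27126.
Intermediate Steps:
F(B, U) = 1/177
K(R, v) = (-69 + R)*(-37 + v)
P = -4053830/177 (P = 1/177 - 22903 = -4053830/177 ≈ -22903.)
P - K(-34, -4) = -4053830/177 - (2553 - 69*(-4) - 37*(-34) - 34*(-4)) = -4053830/177 - (2553 + 276 + 1258 + 136) = -4053830/177 - 1*4223 = -4053830/177 - 4223 = -4801301/177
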